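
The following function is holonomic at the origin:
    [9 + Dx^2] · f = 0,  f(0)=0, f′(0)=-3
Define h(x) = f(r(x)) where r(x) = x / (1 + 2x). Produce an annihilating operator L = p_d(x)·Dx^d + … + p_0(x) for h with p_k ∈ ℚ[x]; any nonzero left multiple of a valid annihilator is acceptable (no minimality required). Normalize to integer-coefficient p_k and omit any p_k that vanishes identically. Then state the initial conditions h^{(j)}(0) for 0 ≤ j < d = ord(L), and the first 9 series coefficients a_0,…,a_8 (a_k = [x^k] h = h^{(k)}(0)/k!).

f: a_k = 0, -3, 0, 9/2, 0, -81/40, 0, 243/560, 0, …
L₀ from L_f via x↦r, Dx↦r'^{-1}Dx.
L = 9 + (4 + 24·x + 48·x^2 + 32·x^3)·Dx + (1 + 8·x + 24·x^2 + 32·x^3 + 16·x^4)·Dx^2  (order 2).
h: a_k = 0, -3, 6, -15/2, -3, 2319/40, -975/4, 429483/560, -83163/40, …
ICs: h(0) = 0, h′(0) = -3.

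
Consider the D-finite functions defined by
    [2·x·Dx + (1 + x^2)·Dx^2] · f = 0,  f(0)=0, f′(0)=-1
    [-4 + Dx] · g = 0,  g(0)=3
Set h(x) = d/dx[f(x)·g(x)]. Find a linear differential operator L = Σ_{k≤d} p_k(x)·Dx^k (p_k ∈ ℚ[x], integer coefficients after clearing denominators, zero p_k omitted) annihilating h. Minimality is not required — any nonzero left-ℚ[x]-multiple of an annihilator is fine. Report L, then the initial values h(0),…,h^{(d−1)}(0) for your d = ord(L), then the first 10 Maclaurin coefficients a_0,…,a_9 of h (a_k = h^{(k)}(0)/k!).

L = (28 - 32·x + 76·x^2 - 32·x^3 + 32·x^4) + (-15 + 12·x - 35·x^2 + 12·x^3 - 16·x^4)·Dx + (2 - x + 4·x^2 - x^3 + 2·x^4)·Dx^2  (order 2).
h: a_k = -3, -24, -69, -112, -123, -104, -377/5, -992/21, -157/7, -7544/945, …
ICs: h(0) = -3, h′(0) = -24.

f: a_k = 0, -1, 0, 1/3, 0, -1/5, 0, 1/7, 0, -1/9, …
g: a_k = 3, 12, 24, 32, 32, 128/5, 256/15, 1024/105, 512/105, 2048/945, …
Product ⇒ symmetric product L₀, ord ≤ 2.
Derive L from L₀ (diff closure).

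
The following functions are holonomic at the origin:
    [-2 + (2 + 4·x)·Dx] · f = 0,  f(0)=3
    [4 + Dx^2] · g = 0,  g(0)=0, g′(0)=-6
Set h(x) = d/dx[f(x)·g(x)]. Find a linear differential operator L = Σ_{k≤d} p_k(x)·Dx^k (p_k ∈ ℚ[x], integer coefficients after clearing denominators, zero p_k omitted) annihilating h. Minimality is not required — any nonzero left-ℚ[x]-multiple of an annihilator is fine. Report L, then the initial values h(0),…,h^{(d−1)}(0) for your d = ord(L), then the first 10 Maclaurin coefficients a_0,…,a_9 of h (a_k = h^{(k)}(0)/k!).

L = (53 + 288·x + 544·x^2 + 512·x^3 + 256·x^4) + (-2 - 36·x - 96·x^2 - 64·x^3)·Dx + (7 + 44·x + 108·x^2 + 128·x^3 + 64·x^4)·Dx^2  (order 2).
h: a_k = -18, -36, 63, 12, 57/4, -729/10, 983/8, -7727/35, 185275/448, -1568353/2016, …
ICs: h(0) = -18, h′(0) = -36.

f: a_k = 3, 3, -3/2, 3/2, -15/8, 21/8, -63/16, 99/16, -1287/128, 2145/128, …
g: a_k = 0, -6, 0, 4, 0, -4/5, 0, 8/105, 0, -4/945, …
Sym-product of L_f,L_g gives L₀ (≤ ord 2).
Derive L from L₀ (diff closure).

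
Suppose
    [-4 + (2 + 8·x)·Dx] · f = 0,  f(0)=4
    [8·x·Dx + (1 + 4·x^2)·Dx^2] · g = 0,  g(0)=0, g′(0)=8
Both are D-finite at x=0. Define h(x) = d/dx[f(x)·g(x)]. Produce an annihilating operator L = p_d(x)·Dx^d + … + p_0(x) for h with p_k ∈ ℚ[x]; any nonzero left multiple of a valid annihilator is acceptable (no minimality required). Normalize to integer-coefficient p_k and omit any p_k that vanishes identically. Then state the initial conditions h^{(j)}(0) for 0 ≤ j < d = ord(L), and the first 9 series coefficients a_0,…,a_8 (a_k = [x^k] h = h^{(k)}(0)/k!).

L = (-4 + 160·x + 320·x^2 - 384·x^3 - 192·x^4) + (16 + 120·x + 432·x^2 + 544·x^3 - 1344·x^4 - 768·x^5)·Dx + (3 + 20·x + 24·x^2 - 16·x^3 - 16·x^4 - 384·x^5 - 256·x^6)·Dx^2  (order 2).
h: a_k = 32, 128, -320, 512/3, -1984/3, 27904/5, -289664/15, 5945344/105, -1474240/7, …
ICs: h(0) = 32, h′(0) = 128.

f: a_k = 4, 8, -8, 16, -40, 112, -336, 1056, -3432, …
g: a_k = 0, 8, 0, -32/3, 0, 128/5, 0, -512/7, 0, …
L₀ := L_f ⊗_s L_g (sym. prod.), ord ≤ 2.
Differentiate: ansatz ord ≤ ord L₀ ⇒ L.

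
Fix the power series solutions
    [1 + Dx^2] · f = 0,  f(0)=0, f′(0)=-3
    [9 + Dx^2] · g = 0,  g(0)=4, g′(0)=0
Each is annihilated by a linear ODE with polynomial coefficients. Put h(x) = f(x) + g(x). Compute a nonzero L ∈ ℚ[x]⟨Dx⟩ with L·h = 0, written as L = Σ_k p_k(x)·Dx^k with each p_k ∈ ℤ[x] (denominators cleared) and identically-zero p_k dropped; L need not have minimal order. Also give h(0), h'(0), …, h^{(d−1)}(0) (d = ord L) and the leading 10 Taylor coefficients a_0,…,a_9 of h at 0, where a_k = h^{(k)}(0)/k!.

L = 9 + 10·Dx^2 + Dx^4  (order 4).
h: a_k = 4, -3, -18, 1/2, 27/2, -1/40, -81/20, 1/1680, 729/1120, -1/120960, …
ICs: h(0) = 4, h′(0) = -3, h′′(0) = -36, h′′′(0) = 3.

f: a_k = 0, -3, 0, 1/2, 0, -1/40, 0, 1/1680, 0, -1/120960, …
g: a_k = 4, 0, -18, 0, 27/2, 0, -81/20, 0, 729/1120, 0, …
Weyl lclm of L_f,L_g ⇒ L₀ (ord ≤ 4).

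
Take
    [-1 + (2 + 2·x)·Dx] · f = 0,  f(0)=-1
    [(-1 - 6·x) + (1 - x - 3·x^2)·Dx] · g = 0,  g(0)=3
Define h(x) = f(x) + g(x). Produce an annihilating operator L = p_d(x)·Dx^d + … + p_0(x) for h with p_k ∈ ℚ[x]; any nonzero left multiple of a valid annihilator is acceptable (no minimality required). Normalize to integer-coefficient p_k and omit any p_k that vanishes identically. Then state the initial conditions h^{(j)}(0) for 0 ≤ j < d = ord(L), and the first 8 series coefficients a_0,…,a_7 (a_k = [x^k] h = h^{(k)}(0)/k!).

L = (17 + 57·x + 135·x^2 + 90·x^3) + (-33 - 134·x - 387·x^2 - 510·x^3 - 225·x^4)·Dx + (2 + 30·x + 22·x^2 - 126·x^3 - 210·x^4 - 90·x^5)·Dx^2  (order 2).
h: a_k = 2, 5/2, 97/8, 335/16, 7301/128, 30713/256, 298005/1024, 1333215/2048, …
ICs: h(0) = 2, h′(0) = 5/2.

f: a_k = -1, -1/2, 1/8, -1/16, 5/128, -7/256, 21/1024, -33/2048, …
g: a_k = 3, 3, 12, 21, 57, 120, 291, 651, …
f+g: L₀ = lclm(L_f,L_g), ord ≤ 1+1.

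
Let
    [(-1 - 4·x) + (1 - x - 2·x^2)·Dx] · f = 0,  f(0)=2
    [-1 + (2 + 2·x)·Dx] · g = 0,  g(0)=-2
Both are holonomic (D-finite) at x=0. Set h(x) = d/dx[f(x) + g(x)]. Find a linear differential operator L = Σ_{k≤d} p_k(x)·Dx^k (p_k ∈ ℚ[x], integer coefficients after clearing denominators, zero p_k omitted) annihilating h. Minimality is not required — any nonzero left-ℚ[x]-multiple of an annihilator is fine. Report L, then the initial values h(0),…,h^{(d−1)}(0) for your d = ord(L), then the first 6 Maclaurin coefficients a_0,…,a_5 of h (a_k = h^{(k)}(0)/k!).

L = (-78 - 288·x - 288·x^2 - 240·x^3) + (-117 - 693·x - 1188·x^2 - 1332·x^3 - 720·x^4)·Dx + (26 + 52·x + 2·x^2 - 208·x^3 - 344·x^4 - 160·x^5)·Dx^2  (order 2).
h: a_k = 1, 25/2, 237/8, 1413/16, 26845/128, 132159/256, …
ICs: h(0) = 1, h′(0) = 25/2.

f: a_k = 2, 2, 6, 10, 22, 42, …
g: a_k = -2, -1, 1/4, -1/8, 5/64, -7/128, …
h₀=f+g: left-lcm gives L₀, ord ≤ 2.
h=h₀': d/dx-closure on L₀ ⇒ L.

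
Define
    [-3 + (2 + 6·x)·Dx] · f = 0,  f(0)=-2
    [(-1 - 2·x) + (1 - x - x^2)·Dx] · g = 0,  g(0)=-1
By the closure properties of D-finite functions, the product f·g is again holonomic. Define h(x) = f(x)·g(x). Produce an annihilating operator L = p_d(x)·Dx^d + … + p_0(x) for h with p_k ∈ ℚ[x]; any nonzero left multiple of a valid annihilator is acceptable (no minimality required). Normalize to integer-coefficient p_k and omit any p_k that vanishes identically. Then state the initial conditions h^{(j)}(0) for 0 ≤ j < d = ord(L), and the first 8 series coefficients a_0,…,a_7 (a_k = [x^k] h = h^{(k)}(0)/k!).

L = (5 + 7·x + 9·x^2) + (-2 - 4·x + 8·x^2 + 6·x^3)·Dx  (order 1).
h: a_k = 2, 5, 19/4, 105/8, 739/64, 4859/128, 10039/512, 131121/1024, …
ICs: h(0) = 2.

f: a_k = -2, -3, 9/4, -27/8, 405/64, -1701/128, 15309/512, -72171/1024, …
g: a_k = -1, -1, -2, -3, -5, -8, -13, -21, …
Product ⇒ symmetric product L₀, ord ≤ 1.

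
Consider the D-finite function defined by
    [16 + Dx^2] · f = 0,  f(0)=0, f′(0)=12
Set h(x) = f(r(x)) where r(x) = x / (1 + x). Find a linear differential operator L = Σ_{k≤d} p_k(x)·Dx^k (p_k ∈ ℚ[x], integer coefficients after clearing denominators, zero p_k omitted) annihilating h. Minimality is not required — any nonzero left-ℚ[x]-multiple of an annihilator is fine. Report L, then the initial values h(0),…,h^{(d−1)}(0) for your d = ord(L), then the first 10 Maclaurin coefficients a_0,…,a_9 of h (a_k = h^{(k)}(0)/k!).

f: a_k = 0, 12, 0, -32, 0, 128/5, 0, -1024/105, 0, 2048/945, …
Substitute x→r, Dx→(1/r')Dx; clear ⇒ L₀.
L = 16 + (2 + 6·x + 6·x^2 + 2·x^3)·Dx + (1 + 4·x + 6·x^2 + 4·x^3 + x^4)·Dx^2  (order 2).
h: a_k = 0, 12, -12, -20, 84, -772/5, 180, -9844/105, -2516/15, 120412/189, …
ICs: h(0) = 0, h′(0) = 12.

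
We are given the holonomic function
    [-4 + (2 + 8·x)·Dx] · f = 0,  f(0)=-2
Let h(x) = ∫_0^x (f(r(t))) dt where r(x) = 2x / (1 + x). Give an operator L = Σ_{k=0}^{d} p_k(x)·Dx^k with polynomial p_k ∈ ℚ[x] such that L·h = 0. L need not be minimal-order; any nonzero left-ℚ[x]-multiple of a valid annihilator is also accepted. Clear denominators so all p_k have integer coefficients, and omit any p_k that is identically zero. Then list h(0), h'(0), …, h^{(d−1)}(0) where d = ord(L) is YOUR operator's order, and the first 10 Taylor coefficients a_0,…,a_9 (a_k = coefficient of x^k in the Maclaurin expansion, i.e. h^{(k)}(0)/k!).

L = -4·Dx + (1 + 10·x + 9·x^2)·Dx^2  (order 2).
h: a_k = 0, -2, -4, 8, -26, 568/5, -588, 23640/7, -20805, 134840, …
ICs: h(0) = 0, h′(0) = -2.

f: a_k = -2, -4, 4, -8, 20, -56, 168, -528, 1716, -5720, …
Substitute x→r, Dx→(1/r')Dx; clear ⇒ L₀.
h=∫h₀ ⇒ L = L₀·Dx.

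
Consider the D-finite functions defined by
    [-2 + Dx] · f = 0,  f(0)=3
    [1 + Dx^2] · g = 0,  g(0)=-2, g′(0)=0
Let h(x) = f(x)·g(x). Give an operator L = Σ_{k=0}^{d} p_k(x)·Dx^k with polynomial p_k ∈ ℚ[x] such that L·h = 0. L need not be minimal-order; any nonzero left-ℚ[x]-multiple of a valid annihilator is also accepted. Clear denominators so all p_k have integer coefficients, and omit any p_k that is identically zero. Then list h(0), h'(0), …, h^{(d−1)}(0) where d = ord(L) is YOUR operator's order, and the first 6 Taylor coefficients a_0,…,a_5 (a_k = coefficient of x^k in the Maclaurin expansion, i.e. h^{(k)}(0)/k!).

f: a_k = 3, 6, 6, 4, 2, 4/5, …
g: a_k = -2, 0, 1, 0, -1/12, 0, …
Sym-product of L_f,L_g gives L₀ (≤ ord 2).
L = 5 - 4·Dx + Dx^2  (order 2).
h: a_k = -6, -12, -9, -2, 7/4, 19/10, …
ICs: h(0) = -6, h′(0) = -12.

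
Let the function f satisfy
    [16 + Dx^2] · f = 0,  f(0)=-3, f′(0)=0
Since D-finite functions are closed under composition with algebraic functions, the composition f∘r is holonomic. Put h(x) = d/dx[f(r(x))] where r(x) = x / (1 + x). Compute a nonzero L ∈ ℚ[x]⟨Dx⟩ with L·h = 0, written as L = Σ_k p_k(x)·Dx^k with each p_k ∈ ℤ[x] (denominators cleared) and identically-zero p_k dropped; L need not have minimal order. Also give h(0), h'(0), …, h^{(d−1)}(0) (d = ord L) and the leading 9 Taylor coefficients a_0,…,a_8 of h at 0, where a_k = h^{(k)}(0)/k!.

L = (22 + 12·x + 6·x^2) + (6 + 18·x + 18·x^2 + 6·x^3)·Dx + (1 + 4·x + 6·x^2 + 4·x^3 + x^4)·Dx^2  (order 2).
h: a_k = 0, 48, -144, 160, 160, -5488/5, 13776/5, -100544/21, 215232/35, …
ICs: h(0) = 0, h′(0) = 48.

f: a_k = -3, 0, 24, 0, -32, 0, 256/15, 0, -512/105, …
Substitute x→r, Dx→(1/r')Dx; clear ⇒ L₀.
h₀' ⇒ L via d/dx closure of L₀.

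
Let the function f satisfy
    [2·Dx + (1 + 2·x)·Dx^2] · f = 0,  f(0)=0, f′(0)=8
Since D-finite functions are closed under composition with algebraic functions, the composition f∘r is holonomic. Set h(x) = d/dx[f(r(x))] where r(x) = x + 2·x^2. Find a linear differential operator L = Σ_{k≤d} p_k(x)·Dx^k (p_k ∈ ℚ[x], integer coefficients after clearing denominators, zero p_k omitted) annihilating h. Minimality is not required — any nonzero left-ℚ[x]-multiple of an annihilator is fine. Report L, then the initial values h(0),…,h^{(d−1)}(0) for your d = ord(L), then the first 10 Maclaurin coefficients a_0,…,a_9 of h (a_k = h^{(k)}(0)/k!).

L = (-2 + 8·x + 16·x^2) + (1 + 6·x + 12·x^2 + 16·x^3)·Dx  (order 1).
h: a_k = 8, 16, -64, 64, 128, -512, 512, 1024, -4096, 4096, …
ICs: h(0) = 8.

f: a_k = 0, 8, -8, 32/3, -16, 128/5, -128/3, 512/7, -128, 2048/9, …
L₀ from L_f via x↦r, Dx↦r'^{-1}Dx.
h=h₀': d/dx-closure on L₀ ⇒ L.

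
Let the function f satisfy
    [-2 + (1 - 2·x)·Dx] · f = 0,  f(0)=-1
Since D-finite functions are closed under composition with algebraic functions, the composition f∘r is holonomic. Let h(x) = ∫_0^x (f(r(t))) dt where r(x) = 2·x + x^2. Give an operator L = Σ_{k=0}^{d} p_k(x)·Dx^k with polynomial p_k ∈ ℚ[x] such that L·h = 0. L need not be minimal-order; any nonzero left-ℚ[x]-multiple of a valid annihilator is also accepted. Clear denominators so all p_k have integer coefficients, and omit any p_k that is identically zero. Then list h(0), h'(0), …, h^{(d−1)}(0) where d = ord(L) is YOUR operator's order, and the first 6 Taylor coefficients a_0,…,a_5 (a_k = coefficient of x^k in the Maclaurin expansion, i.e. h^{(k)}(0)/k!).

L = (4 + 4·x)·Dx + (-1 + 4·x + 2·x^2)·Dx^2  (order 2).
h: a_k = 0, -1, -2, -6, -20, -356/5, …
ICs: h(0) = 0, h′(0) = -1.

f: a_k = -1, -2, -4, -8, -16, -32, …
Substitute x→r, Dx→(1/r')Dx; clear ⇒ L₀.
h=∫h₀ ⇒ L = L₀·Dx.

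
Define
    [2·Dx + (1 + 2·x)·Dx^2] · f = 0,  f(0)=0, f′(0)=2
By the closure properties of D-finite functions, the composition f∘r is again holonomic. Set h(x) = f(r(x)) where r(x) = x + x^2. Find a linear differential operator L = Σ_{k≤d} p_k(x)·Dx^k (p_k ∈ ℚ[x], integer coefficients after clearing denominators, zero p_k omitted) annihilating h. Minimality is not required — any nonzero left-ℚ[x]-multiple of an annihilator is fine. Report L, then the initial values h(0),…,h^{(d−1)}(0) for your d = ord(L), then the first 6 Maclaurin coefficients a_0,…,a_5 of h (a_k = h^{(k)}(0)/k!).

L = (4·x + 4·x^2)·Dx + (1 + 4·x + 6·x^2 + 4·x^3)·Dx^2  (order 2).
h: a_k = 0, 2, 0, -4/3, 2, -8/5, …
ICs: h(0) = 0, h′(0) = 2.

f: a_k = 0, 2, -2, 8/3, -4, 32/5, …
h₀=f(r): pull back L_f along r ⇒ L₀.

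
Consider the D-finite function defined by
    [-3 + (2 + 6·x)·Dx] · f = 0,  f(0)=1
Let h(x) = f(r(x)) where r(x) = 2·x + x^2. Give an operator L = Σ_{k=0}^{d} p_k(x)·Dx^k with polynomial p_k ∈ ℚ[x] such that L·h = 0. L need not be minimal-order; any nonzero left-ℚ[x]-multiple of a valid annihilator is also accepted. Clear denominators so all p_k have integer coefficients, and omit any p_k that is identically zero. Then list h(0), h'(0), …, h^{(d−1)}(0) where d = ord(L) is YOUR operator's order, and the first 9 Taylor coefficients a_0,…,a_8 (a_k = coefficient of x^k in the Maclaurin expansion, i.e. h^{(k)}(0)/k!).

f: a_k = 1, 3/2, -9/8, 27/16, -405/128, 1701/256, -15309/1024, 72171/2048, -2814669/32768, …
L₀ from L_f via x↦r, Dx↦r'^{-1}Dx.
L = (-3 - 3·x) + (1 + 6·x + 3·x^2)·Dx  (order 1).
h: a_k = 1, 3, -3, 9, -63/2, 243/2, -999/2, 4293/2, -76221/8, …
ICs: h(0) = 1.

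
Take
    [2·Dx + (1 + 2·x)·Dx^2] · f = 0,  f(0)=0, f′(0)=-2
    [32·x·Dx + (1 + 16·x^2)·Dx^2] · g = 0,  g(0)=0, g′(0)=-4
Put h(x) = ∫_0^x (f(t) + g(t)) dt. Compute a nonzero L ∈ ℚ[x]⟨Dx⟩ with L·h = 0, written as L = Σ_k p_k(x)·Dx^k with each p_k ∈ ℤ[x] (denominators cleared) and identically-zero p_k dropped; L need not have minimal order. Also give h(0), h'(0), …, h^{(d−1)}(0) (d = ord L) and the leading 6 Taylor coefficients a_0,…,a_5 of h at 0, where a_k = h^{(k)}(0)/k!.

f: a_k = 0, -2, 2, -8/3, 4, -32/5, …
g: a_k = 0, -4, 0, 64/3, 0, -1024/5, …
h₀=f+g: left-lcm gives L₀, ord ≤ 4.
∫: right-multiply L₀ by Dx.
L = (-32 - 192·x + 1536·x^2 + 1024·x^3)·Dx^2 + (-20 - 64·x + 576·x^2 + 3072·x^3 + 2048·x^4)·Dx^3 + (-1 + 14·x + 32·x^2 + 256·x^3 + 768·x^4 + 512·x^5)·Dx^4  (order 4).
h: a_k = 0, 0, -3, 2/3, 14/3, 4/5, …
ICs: h(0) = 0, h′(0) = 0, h′′(0) = -6, h′′′(0) = 4.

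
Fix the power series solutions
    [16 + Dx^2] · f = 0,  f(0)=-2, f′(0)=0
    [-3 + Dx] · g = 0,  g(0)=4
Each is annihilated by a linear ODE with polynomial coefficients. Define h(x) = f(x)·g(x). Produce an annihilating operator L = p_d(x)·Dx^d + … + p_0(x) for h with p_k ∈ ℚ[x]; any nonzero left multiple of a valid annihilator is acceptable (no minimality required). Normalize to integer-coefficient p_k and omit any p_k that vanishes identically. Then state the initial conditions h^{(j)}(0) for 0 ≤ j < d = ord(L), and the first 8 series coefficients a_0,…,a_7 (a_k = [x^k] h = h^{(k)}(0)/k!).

L = 25 - 6·Dx + Dx^2  (order 2).
h: a_k = -8, -24, 28, 156, 527/3, 79/5, -11753/90, -25481/210, …
ICs: h(0) = -8, h′(0) = -24.

f: a_k = -2, 0, 16, 0, -64/3, 0, 512/45, 0, …
g: a_k = 4, 12, 18, 18, 27/2, 81/10, 81/20, 243/140, …
Sym-product of L_f,L_g gives L₀ (≤ ord 2).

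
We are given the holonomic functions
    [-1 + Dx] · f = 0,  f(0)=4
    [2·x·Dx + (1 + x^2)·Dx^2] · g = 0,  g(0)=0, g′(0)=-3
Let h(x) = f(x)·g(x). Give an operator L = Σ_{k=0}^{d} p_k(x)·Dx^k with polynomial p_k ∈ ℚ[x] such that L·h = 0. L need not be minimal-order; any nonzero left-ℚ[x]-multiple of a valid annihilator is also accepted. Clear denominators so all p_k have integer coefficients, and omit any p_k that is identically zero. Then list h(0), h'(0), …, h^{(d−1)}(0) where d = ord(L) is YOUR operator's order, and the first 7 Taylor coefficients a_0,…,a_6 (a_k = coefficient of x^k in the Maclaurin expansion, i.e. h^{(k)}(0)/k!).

f: a_k = 4, 4, 2, 2/3, 1/6, 1/30, 1/180, …
g: a_k = 0, -3, 0, 1, 0, -3/5, 0, …
f·g: L₀ = L_f ⊗_s L_g, ord ≤ 1·2.
L = (1 - 2·x + x^2) + (-2 + 2·x - 2·x^2)·Dx + (1 + x^2)·Dx^2  (order 2).
h: a_k = 0, -12, -12, -2, 2, -9/10, -11/6, …
ICs: h(0) = 0, h′(0) = -12.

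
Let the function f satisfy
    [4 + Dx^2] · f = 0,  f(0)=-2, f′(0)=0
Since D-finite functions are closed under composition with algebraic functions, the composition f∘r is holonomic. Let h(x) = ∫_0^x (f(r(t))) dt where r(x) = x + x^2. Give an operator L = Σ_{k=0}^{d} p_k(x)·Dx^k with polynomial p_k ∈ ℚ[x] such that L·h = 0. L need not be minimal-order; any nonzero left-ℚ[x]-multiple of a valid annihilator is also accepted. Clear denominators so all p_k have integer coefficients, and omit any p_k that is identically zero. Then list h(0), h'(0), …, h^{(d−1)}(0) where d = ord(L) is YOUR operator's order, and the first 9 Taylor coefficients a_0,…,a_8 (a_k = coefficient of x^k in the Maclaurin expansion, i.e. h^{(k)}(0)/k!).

f: a_k = -2, 0, 4, 0, -4/3, 0, 8/45, 0, -4/315, …
Change of var in L_f (x↦r) gives L₀.
h=∫₀ˣh₀: take L = L₀·Dx.
L = (4 + 24·x + 48·x^2 + 32·x^3)·Dx - 2·Dx^2 + (1 + 2·x)·Dx^3  (order 3).
h: a_k = 0, -2, 0, 4/3, 2, 8/15, -8/9, -352/315, -8/15, …
ICs: h(0) = 0, h′(0) = -2, h′′(0) = 0.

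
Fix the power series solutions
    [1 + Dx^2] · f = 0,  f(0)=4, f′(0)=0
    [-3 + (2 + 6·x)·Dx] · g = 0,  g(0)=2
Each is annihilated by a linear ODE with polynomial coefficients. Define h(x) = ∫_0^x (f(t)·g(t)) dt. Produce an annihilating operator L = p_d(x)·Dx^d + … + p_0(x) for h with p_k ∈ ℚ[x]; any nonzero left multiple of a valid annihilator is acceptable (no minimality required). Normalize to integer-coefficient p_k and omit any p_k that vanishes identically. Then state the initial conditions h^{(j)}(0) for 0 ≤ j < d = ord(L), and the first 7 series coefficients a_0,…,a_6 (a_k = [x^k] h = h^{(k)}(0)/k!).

L = (31 + 24·x + 36·x^2)·Dx + (-12 - 36·x)·Dx^2 + (4 + 24·x + 36·x^2)·Dx^3  (order 3).
h: a_k = 0, 8, 6, -13/3, 15/8, -983/240, 1501/192, …
ICs: h(0) = 0, h′(0) = 8, h′′(0) = 12.

f: a_k = 4, 0, -2, 0, 1/6, 0, -1/180, …
g: a_k = 2, 3, -9/4, 27/8, -405/64, 1701/128, -15309/512, …
Product ⇒ symmetric product L₀, ord ≤ 2.
h=∫₀ˣh₀: take L = L₀·Dx.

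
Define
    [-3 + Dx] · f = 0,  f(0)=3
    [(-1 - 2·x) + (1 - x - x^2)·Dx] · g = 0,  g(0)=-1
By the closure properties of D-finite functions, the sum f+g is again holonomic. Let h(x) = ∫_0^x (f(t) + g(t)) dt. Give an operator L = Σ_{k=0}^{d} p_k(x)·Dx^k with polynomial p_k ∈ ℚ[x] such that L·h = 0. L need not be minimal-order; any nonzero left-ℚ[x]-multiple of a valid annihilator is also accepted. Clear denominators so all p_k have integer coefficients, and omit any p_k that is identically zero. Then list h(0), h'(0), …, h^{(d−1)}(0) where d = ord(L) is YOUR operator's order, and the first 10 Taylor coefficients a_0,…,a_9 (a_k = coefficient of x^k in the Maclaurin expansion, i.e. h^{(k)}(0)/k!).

L = (3 + 9·x + 45·x^2 + 18·x^3)·Dx + (5 - 24·x - 15·x^2 + 18·x^3 + 9·x^4)·Dx^2 + (-2 + 7·x - 8·x^3 - 3·x^4)·Dx^3  (order 3).
h: a_k = 0, 2, 4, 23/6, 21/8, 41/40, -77/240, -797/560, -11031/4480, -150133/40320, …
ICs: h(0) = 0, h′(0) = 2, h′′(0) = 8.

f: a_k = 3, 9, 27/2, 27/2, 81/8, 243/40, 243/80, 729/560, 2187/4480, 729/4480, …
g: a_k = -1, -1, -2, -3, -5, -8, -13, -21, -34, -55, …
h₀=f+g: left-lcm gives L₀, ord ≤ 2.
h=∫h₀ ⇒ L = L₀·Dx.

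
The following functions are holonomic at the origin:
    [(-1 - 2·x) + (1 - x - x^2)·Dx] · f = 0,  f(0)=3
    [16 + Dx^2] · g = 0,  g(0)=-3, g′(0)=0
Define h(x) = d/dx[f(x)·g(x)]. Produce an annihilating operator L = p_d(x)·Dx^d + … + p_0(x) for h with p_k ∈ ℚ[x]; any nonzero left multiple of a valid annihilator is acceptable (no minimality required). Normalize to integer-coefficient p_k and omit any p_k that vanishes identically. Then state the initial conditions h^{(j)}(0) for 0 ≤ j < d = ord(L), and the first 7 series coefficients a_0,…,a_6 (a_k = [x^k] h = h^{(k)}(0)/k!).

L = (54 - 256·x - 128·x^2 + 256·x^3 + 128·x^4) + (-13 - 10·x + 48·x^2 + 32·x^3)·Dx + (7 - 15·x - 7·x^2 + 16·x^3 + 8·x^4)·Dx^2  (order 2).
h: a_k = -9, 108, 135, 12, 240, 3066/5, 5257/5, …
ICs: h(0) = -9, h′(0) = 108.

f: a_k = 3, 3, 6, 9, 15, 24, 39, …
g: a_k = -3, 0, 24, 0, -32, 0, 256/15, …
L₀ := L_f ⊗_s L_g (sym. prod.), ord ≤ 2.
Derive L from L₀ (diff closure).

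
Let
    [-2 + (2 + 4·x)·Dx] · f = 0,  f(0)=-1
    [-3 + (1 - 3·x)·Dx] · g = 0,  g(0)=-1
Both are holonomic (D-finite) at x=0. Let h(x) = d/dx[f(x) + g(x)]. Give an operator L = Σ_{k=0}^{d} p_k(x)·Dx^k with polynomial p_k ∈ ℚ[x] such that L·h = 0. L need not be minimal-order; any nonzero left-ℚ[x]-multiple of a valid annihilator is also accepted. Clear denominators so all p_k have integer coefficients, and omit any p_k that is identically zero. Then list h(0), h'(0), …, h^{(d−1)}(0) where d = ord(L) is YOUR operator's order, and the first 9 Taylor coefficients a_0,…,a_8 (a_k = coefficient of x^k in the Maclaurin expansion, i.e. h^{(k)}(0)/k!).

L = (-72 - 54·x) + (-51 - 234·x - 189·x^2)·Dx + (7 + 2·x - 51·x^2 - 54·x^3)·Dx^2  (order 2).
h: a_k = -4, -17, -165/2, -643/2, -9755/8, -34929/8, -245175/16, -839379/16, -22681251/128, …
ICs: h(0) = -4, h′(0) = -17.

f: a_k = -1, -1, 1/2, -1/2, 5/8, -7/8, 21/16, -33/16, 429/128, …
g: a_k = -1, -3, -9, -27, -81, -243, -729, -2187, -6561, …
Weyl lclm of L_f,L_g ⇒ L₀ (ord ≤ 2).
h₀' ⇒ L via d/dx closure of L₀.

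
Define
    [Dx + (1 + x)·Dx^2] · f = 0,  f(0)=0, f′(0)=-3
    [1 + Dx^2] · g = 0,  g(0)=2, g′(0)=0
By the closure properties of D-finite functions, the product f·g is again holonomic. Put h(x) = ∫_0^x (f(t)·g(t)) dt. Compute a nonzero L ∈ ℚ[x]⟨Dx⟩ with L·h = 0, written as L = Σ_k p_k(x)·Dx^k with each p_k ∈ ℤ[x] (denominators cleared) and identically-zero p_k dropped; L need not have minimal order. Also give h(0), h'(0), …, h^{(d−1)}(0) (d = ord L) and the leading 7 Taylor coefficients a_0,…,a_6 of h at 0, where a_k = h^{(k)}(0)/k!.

L = (-3 + 6·x + 19·x^2 + 16·x^3 + 4·x^4)·Dx + (4 + 20·x + 24·x^2 + 8·x^3)·Dx^2 + (20·x + 42·x^2 + 32·x^3 + 8·x^4)·Dx^3 + (4 + 20·x + 24·x^2 + 8·x^3)·Dx^4 + (3 + 14·x + 23·x^2 + 16·x^3 + 4·x^4)·Dx^5  (order 5).
h: a_k = 0, 0, -3, 1, 1/4, 0, -3/40, …
ICs: h(0) = 0, h′(0) = 0, h′′(0) = -6, h′′′(0) = 6, h′′′′(0) = 6.

f: a_k = 0, -3, 3/2, -1, 3/4, -3/5, 1/2, …
g: a_k = 2, 0, -1, 0, 1/12, 0, -1/360, …
L₀ := L_f ⊗_s L_g (sym. prod.), ord ≤ 4.
∫: right-multiply L₀ by Dx.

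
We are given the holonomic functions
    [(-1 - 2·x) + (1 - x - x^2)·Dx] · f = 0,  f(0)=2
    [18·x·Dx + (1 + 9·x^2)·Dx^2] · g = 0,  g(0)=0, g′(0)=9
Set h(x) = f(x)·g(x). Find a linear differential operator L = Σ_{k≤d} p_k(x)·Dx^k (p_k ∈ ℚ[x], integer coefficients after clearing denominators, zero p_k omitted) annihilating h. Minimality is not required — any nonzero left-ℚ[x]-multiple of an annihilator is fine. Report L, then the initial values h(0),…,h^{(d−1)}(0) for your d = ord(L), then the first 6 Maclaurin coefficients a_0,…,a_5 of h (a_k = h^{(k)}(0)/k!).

f: a_k = 2, 2, 4, 6, 10, 16, …
g: a_k = 0, 9, 0, -27, 0, 729/5, …
h₀=f·g: eliminate ⇒ L₀, order ≤ 1·2.
L = (2 + 18·x + 54·x^2) + (2 - 14·x + 36·x^2 + 54·x^3)·Dx + (-1 + x - 8·x^2 + 9·x^3 + 9·x^4)·Dx^2  (order 2).
h: a_k = 0, 18, 18, -18, 0, 1368/5, …
ICs: h(0) = 0, h′(0) = 18.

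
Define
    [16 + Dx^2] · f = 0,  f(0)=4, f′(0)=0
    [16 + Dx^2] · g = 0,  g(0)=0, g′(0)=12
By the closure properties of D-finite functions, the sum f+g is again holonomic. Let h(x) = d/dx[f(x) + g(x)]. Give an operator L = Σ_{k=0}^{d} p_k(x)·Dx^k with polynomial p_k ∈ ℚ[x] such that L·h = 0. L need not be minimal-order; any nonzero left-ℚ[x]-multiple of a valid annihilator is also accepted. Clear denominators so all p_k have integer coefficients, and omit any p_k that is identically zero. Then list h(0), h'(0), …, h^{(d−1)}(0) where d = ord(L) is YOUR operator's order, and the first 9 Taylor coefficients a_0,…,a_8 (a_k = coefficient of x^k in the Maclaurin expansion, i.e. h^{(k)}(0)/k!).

f: a_k = 4, 0, -32, 0, 128/3, 0, -1024/45, 0, 2048/315, …
g: a_k = 0, 12, 0, -32, 0, 128/5, 0, -1024/105, 0, …
Weyl lclm of L_f,L_g ⇒ L₀ (ord ≤ 4).
h₀' ⇒ L via d/dx closure of L₀.
L = 16 + Dx^2  (order 2).
h: a_k = 12, -64, -96, 512/3, 128, -2048/15, -1024/15, 16384/315, 2048/105, …
ICs: h(0) = 12, h′(0) = -64.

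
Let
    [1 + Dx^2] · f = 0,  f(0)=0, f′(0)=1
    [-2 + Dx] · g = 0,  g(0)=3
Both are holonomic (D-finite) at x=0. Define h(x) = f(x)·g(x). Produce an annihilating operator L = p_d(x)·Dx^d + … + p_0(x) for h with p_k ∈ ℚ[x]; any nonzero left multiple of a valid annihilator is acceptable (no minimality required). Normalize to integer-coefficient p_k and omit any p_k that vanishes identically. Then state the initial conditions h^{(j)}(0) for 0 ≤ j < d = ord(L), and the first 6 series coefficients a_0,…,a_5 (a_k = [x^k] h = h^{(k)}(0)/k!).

L = 5 - 4·Dx + Dx^2  (order 2).
h: a_k = 0, 3, 6, 11/2, 3, 41/40, …
ICs: h(0) = 0, h′(0) = 3.

f: a_k = 0, 1, 0, -1/6, 0, 1/120, …
g: a_k = 3, 6, 6, 4, 2, 4/5, …
L₀ := L_f ⊗_s L_g (sym. prod.), ord ≤ 2.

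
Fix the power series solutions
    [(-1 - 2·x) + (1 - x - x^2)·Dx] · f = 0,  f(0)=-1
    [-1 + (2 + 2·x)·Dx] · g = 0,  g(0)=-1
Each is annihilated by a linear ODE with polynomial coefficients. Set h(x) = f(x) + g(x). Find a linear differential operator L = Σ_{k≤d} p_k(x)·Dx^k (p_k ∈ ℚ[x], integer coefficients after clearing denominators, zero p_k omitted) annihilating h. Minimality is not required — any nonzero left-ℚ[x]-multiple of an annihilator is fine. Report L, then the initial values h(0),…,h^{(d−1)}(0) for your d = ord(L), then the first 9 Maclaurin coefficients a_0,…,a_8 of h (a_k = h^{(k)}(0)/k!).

f: a_k = -1, -1, -2, -3, -5, -8, -13, -21, -34, …
g: a_k = -1, -1/2, 1/8, -1/16, 5/128, -7/256, 21/1024, -33/2048, 429/32768, …
h₀=f+g: left-lcm gives L₀, ord ≤ 2.
L = (-9 - 21·x - 21·x^2 - 10·x^3) + (17 + 54·x + 87·x^2 + 74·x^3 + 25·x^4)·Dx + (-2 - 14·x - 6·x^2 + 30·x^3 + 34·x^4 + 10·x^5)·Dx^2  (order 2).
h: a_k = -2, -3/2, -15/8, -49/16, -635/128, -2055/256, -13291/1024, -43041/2048, -1113683/32768, …
ICs: h(0) = -2, h′(0) = -3/2.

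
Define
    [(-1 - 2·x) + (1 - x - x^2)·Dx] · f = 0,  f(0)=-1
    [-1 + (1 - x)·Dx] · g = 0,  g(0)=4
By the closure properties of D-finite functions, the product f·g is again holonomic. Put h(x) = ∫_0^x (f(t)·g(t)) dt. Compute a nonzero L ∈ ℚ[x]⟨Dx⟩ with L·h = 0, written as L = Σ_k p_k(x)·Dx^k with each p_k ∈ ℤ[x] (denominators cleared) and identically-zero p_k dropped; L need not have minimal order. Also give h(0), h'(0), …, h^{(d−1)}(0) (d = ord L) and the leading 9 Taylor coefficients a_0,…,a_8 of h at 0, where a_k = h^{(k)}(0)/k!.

f: a_k = -1, -1, -2, -3, -5, -8, -13, -21, -34, …
g: a_k = 4, 4, 4, 4, 4, 4, 4, 4, 4, …
f·g: L₀ = L_f ⊗_s L_g, ord ≤ 1·1.
h=∫h₀ ⇒ L = L₀·Dx.
L = (-2 + 3·x^2)·Dx + (1 - 2·x + x^3)·Dx^2  (order 2).
h: a_k = 0, -4, -4, -16/3, -7, -48/5, -40/3, -132/7, -27, …
ICs: h(0) = 0, h′(0) = -4.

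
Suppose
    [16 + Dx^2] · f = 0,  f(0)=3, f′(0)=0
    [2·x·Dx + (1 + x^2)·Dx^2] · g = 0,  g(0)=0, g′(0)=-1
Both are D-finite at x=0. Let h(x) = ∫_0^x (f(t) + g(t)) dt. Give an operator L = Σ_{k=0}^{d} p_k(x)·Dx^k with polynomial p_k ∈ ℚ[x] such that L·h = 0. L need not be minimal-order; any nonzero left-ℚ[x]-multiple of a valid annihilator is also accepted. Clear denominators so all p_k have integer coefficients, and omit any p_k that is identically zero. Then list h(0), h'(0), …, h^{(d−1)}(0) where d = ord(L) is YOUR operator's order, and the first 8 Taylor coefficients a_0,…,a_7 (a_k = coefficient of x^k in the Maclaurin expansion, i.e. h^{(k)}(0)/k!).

L = (64·x + 704·x^3 + 256·x^5)·Dx^2 + (112 + 416·x^2 + 432·x^4 + 128·x^6)·Dx^3 + (4·x + 44·x^3 + 16·x^5)·Dx^4 + (7 + 26·x^2 + 27·x^4 + 8·x^6)·Dx^5  (order 5).
h: a_k = 0, 3, -1/2, -8, 1/12, 32/5, -1/30, -256/105, …
ICs: h(0) = 0, h′(0) = 3, h′′(0) = -1, h′′′(0) = -48, h′′′′(0) = 2.

f: a_k = 3, 0, -24, 0, 32, 0, -256/15, 0, …
g: a_k = 0, -1, 0, 1/3, 0, -1/5, 0, 1/7, …
f+g: L₀ = lclm(L_f,L_g), ord ≤ 2+2.
h=∫h₀ ⇒ L = L₀·Dx.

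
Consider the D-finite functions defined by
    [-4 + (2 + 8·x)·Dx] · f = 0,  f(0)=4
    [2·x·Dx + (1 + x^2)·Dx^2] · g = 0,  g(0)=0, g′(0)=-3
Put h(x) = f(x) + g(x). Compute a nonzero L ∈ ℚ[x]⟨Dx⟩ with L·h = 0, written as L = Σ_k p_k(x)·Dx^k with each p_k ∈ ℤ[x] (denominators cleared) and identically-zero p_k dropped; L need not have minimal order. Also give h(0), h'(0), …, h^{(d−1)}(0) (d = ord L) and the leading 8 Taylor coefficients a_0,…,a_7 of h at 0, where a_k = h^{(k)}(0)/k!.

L = (-2 - 20·x + 6·x^2 + 12·x^3)·Dx + (-7 - 8·x - 25·x^2 + 24·x^3 + 42·x^4)·Dx^2 + (-1 - 3·x + 6·x^2 + 9·x^3 + 7·x^4 + 12·x^5)·Dx^3  (order 3).
h: a_k = 4, 5, -8, 17, -40, 557/5, -336, 7395/7, …
ICs: h(0) = 4, h′(0) = 5, h′′(0) = -16.

f: a_k = 4, 8, -8, 16, -40, 112, -336, 1056, …
g: a_k = 0, -3, 0, 1, 0, -3/5, 0, 3/7, …
Sum ⇒ L₀ = lclm(L_f,L_g) in ℚ(x)⟨Dx⟩.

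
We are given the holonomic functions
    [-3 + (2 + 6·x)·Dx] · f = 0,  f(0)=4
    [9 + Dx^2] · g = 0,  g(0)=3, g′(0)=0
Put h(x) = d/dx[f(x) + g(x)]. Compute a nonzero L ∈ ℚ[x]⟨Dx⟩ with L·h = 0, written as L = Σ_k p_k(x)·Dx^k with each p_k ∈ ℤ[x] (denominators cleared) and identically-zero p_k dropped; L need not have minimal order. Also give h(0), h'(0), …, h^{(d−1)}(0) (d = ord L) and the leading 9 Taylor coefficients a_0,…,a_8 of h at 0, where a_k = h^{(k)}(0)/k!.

f: a_k = 4, 6, -9/2, 27/4, -405/32, 1701/64, -15309/256, 72171/512, -2814669/8192, …
g: a_k = 3, 0, -27/2, 0, 81/8, 0, -243/80, 0, 2187/4480, …
f+g: L₀ = lclm(L_f,L_g), ord ≤ 1+2.
Derive L from L₀ (diff closure).
L = (-513 - 648·x - 972·x^2) + (-126 - 810·x - 1944·x^2 - 1944·x^3)·Dx + (-57 - 72·x - 108·x^2)·Dx^2 + (-14 - 90·x - 216·x^2 - 216·x^3)·Dx^3  (order 3).
h: a_k = 6, -36, 81/4, -81/8, 8505/64, -241299/640, 505197/512, -98373447/35840, 126660105/16384, …
ICs: h(0) = 6, h′(0) = -36, h′′(0) = 81/2.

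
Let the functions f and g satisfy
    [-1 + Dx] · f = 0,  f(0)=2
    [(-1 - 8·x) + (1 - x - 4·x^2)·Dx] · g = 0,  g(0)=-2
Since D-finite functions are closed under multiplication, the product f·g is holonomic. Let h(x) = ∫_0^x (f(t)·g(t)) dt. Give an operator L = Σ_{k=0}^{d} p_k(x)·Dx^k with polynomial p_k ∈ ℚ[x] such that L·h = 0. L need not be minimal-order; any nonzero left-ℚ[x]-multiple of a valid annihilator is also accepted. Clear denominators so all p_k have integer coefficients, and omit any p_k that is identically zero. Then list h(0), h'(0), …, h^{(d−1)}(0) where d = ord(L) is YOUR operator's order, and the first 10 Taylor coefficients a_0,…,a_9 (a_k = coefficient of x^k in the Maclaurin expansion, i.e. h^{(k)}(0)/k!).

L = (2 + 7·x - 4·x^2)·Dx + (-1 + x + 4·x^2)·Dx^2  (order 2).
h: a_k = 0, -4, -4, -26/3, -44/3, -977/30, -5963/90, -26971/180, -831287/2520, -68891713/90720, …
ICs: h(0) = 0, h′(0) = -4.

f: a_k = 2, 2, 1, 1/3, 1/12, 1/60, 1/360, 1/2520, 1/20160, 1/181440, …
g: a_k = -2, -2, -10, -18, -58, -130, -362, -882, -2330, -5858, …
Sym-product of L_f,L_g gives L₀ (≤ ord 1).
∫: right-multiply L₀ by Dx.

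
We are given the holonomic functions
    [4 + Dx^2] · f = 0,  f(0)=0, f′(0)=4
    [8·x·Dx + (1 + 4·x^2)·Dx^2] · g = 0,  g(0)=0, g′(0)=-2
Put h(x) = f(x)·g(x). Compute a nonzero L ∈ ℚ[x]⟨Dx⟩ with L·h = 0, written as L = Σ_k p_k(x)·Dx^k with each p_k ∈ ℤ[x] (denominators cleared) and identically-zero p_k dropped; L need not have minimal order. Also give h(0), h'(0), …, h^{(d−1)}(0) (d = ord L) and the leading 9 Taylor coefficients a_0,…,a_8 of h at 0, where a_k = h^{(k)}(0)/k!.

L = (80 + 832·x^2 + 1408·x^4 + 2048·x^6 + 2048·x^8) + (96·x + 640·x^3 + 1536·x^5 + 2048·x^7)·Dx + (24 + 256·x^2 + 576·x^4 + 1024·x^6 + 1024·x^8)·Dx^2 + (24·x + 160·x^3 + 384·x^5 + 512·x^7)·Dx^3 + (1 + 12·x^2 + 56·x^4 + 128·x^6 + 128·x^8)·Dx^4  (order 4).
h: a_k = 0, 0, -8, 0, 16, 0, -304/9, 0, 1376/15, …
ICs: h(0) = 0, h′(0) = 0, h′′(0) = -16, h′′′(0) = 0.

f: a_k = 0, 4, 0, -8/3, 0, 8/15, 0, -16/315, 0, …
g: a_k = 0, -2, 0, 8/3, 0, -32/5, 0, 128/7, 0, …
Sym-product of L_f,L_g gives L₀ (≤ ord 4).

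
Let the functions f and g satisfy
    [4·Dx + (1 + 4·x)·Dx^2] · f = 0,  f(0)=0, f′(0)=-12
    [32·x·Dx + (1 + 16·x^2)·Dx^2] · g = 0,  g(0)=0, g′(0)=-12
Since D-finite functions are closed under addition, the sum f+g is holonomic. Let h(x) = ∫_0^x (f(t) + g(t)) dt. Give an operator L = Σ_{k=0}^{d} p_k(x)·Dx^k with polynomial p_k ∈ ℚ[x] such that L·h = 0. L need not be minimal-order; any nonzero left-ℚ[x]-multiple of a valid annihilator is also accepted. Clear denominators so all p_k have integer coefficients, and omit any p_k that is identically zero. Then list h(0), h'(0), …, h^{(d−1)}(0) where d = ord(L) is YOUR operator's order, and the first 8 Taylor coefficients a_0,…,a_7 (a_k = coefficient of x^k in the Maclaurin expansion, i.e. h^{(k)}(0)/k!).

f: a_k = 0, -12, 24, -64, 192, -3072/5, 2048, -49152/7, …
g: a_k = 0, -12, 0, 64, 0, -3072/5, 0, 49152/7, …
h₀=f+g: left-lcm gives L₀, ord ≤ 4.
h=∫₀ˣh₀: take L = L₀·Dx.
L = (-32 - 384·x + 1536·x^2 + 2048·x^3)·Dx^2 + (-16 - 64·x + 3072·x^3 + 4096·x^4)·Dx^3 + (-1 + 4·x + 32·x^2 + 128·x^3 + 768·x^4 + 1024·x^5)·Dx^4  (order 4).
h: a_k = 0, 0, -12, 8, 0, 192/5, -1024/5, 2048/7, …
ICs: h(0) = 0, h′(0) = 0, h′′(0) = -24, h′′′(0) = 48.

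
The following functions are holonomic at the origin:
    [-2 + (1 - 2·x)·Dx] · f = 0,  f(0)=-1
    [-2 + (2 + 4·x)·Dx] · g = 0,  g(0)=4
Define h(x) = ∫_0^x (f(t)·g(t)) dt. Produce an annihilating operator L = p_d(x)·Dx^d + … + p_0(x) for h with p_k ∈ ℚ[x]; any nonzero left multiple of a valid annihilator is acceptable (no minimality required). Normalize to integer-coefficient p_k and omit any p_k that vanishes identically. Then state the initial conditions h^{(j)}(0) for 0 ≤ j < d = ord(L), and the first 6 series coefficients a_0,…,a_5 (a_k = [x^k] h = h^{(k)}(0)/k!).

f: a_k = -1, -2, -4, -8, -16, -32, …
g: a_k = 4, 4, -2, 2, -5/2, 7/2, …
Product ⇒ symmetric product L₀, ord ≤ 1.
h=∫₀ˣh₀: take L = L₀·Dx.
L = (3 + 2·x)·Dx + (-1 + 4·x^2)·Dx^2  (order 2).
h: a_k = 0, -4, -6, -22/3, -23/2, -179/10, …
ICs: h(0) = 0, h′(0) = -4.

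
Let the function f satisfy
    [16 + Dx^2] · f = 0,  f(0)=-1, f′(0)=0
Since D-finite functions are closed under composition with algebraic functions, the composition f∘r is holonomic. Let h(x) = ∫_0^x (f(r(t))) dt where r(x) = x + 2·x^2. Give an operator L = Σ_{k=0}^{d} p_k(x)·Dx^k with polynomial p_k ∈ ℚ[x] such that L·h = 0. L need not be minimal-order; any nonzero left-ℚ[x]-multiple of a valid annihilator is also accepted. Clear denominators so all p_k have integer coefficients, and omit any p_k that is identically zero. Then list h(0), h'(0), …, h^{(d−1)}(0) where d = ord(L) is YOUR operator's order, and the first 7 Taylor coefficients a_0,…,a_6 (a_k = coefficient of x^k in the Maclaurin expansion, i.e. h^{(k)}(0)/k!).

f: a_k = -1, 0, 8, 0, -32/3, 0, 256/45, …
f∘r: x↦r, Dx↦Dx/r' in L_f ⇒ L₀.
Integrate: L := L₀·Dx.
L = (16 + 192·x + 768·x^2 + 1024·x^3)·Dx - 4·Dx^2 + (1 + 4·x)·Dx^3  (order 3).
h: a_k = 0, -1, 0, 8/3, 8, 64/15, -128/9, …
ICs: h(0) = 0, h′(0) = -1, h′′(0) = 0.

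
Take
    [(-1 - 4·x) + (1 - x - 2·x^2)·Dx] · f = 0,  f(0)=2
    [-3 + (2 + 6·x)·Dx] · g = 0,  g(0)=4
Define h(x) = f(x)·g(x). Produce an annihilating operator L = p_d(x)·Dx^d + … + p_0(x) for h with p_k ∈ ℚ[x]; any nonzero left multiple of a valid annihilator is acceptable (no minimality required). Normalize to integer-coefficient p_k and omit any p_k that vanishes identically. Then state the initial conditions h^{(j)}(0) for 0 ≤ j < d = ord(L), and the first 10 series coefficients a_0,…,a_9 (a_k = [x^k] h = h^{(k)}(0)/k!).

f: a_k = 2, 2, 6, 10, 22, 42, 86, 170, 342, 682, …
g: a_k = 4, 6, -9/2, 27/4, -405/32, 1701/64, -15309/256, 72171/512, -2814669/8192, 14073345/16384, …
h₀=f·g: eliminate ⇒ L₀, order ≤ 1·1.
L = (5 + 11·x + 18·x^2) + (-2 - 4·x + 10·x^2 + 12·x^3)·Dx  (order 1).
h: a_k = 8, 20, 27, 161/2, 1747/16, 10347/32, 54031/128, 345785/256, 6175875/4096, 48555335/8192, …
ICs: h(0) = 8.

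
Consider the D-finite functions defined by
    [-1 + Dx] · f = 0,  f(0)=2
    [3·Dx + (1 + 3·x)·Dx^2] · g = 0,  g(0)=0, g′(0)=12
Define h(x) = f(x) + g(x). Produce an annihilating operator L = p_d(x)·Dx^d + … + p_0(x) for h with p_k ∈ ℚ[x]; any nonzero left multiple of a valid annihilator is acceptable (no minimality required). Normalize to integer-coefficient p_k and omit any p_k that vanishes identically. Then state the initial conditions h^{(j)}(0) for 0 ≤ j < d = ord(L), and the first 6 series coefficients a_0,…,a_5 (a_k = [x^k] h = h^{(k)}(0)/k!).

f: a_k = 2, 2, 1, 1/3, 1/12, 1/60, …
g: a_k = 0, 12, -18, 36, -81, 972/5, …
L₀ := lclm(L_f,L_g); ord L₀ ≤ 1+2.
L = (-21 - 9·x)·Dx + (17 - 6·x - 9·x^2)·Dx^2 + (4 + 15·x + 9·x^2)·Dx^3  (order 3).
h: a_k = 2, 14, -17, 109/3, -971/12, 2333/12, …
ICs: h(0) = 2, h′(0) = 14, h′′(0) = -34.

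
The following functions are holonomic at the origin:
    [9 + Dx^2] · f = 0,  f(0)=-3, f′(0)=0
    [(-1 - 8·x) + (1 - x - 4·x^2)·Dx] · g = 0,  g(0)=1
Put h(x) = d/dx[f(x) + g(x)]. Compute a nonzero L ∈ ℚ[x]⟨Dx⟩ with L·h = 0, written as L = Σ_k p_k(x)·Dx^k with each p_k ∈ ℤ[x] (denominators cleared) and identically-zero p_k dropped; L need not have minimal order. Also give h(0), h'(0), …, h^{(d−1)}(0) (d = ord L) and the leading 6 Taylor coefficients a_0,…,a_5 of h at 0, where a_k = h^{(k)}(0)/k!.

L = (2358 + 13068·x + 57006·x^2 + 38520·x^3 + 83520·x^4 + 31104·x^5 + 41472·x^6) + (-189 - 1413·x + 1251·x^2 + 4203·x^3 + 5580·x^4 + 11952·x^5 + 12096·x^6 + 13824·x^7)·Dx + (262 + 1452·x + 6334·x^2 + 4280·x^3 + 9280·x^4 + 3456·x^5 + 4608·x^6)·Dx^2 + (-21 - 157·x + 139·x^2 + 467·x^3 + 620·x^4 + 1328·x^5 + 1344·x^6 + 1536·x^7)·Dx^3  (order 3).
h: a_k = 1, 37, 27, 151/2, 325, 44169/40, …
ICs: h(0) = 1, h′(0) = 37, h′′(0) = 54.

f: a_k = -3, 0, 27/2, 0, -81/8, 0, …
g: a_k = 1, 1, 5, 9, 29, 65, …
Weyl lclm of L_f,L_g ⇒ L₀ (ord ≤ 3).
Differentiate: ansatz ord ≤ ord L₀ ⇒ L.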